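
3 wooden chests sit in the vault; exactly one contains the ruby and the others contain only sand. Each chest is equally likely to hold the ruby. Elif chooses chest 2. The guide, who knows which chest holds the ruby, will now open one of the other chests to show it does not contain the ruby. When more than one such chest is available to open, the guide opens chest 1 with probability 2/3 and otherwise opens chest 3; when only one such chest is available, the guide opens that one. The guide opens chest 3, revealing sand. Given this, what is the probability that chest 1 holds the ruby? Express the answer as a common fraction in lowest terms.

Condition on the true location of the ruby.
If it is in chest 1 (prior 1/3): only chest 3 is available, probability 1; weight (1/3)·1 = 1/3.
If it is in chest 2 (prior 1/3): chest 1 is available but not opened, probability 1/3; weight (1/3)·(1/3) = 1/9.
If it is in chest 3 (prior 1/3): the guide opened chest 3, so this case is ruled out; weight (1/3)·0 = 0.
The weights sum to 4/9.
So P(the ruby in chest 1 | the guide opened chest 3) = (1/3) / (4/9) = 3/4.

3/4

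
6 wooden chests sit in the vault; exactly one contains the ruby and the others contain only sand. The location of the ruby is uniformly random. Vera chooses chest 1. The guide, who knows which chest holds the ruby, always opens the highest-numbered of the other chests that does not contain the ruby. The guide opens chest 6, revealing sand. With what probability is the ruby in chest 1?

1/5

Consider each possible location of the ruby in turn.
If it is in any of chests 1, 2, 3, 4, and 5 (prior 1/6 each): chest 6 is the highest-numbered option available, probability 1; weight (1/6)·1 = 1/6 each.
If it is in chest 6 (prior 1/6): the guide opened chest 6, so this case is ruled out; weight (1/6)·0 = 0.
The weights sum to 5/6.
So P(the ruby in chest 1 | the guide opened chest 6) = (1/6) / (5/6) = 1/5.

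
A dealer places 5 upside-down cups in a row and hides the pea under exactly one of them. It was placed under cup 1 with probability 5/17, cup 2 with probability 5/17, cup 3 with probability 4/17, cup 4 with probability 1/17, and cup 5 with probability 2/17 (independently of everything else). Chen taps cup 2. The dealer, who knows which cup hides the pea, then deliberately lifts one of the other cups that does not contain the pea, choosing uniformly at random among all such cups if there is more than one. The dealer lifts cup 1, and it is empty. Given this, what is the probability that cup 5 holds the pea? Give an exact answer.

8/43

Consider each possible location of the pea in turn.
If it is under cup 1 (prior 5/17): the dealer opened cup 1, so this case is ruled out; weight (5/17)·0 = 0.
If it is under cup 2 (prior 5/17): the dealer has 4 equally likely choices, so probability 1/4; weight (5/17)·(1/4) = 5/68.
If it is under cup 3 (prior 4/17): the dealer has 3 equally likely choices, so probability 1/3; weight (4/17)·(1/3) = 4/51.
If it is under cup 4 (prior 1/17): the dealer has 3 equally likely choices, so probability 1/3; weight (1/17)·(1/3) = 1/51.
If it is under cup 5 (prior 2/17): the dealer has 3 equally likely choices, so probability 1/3; weight (2/17)·(1/3) = 2/51.
The weights sum to 43/204.
So P(the pea under cup 5 | the dealer opened cup 1) = (2/51) / (43/204) = 8/43.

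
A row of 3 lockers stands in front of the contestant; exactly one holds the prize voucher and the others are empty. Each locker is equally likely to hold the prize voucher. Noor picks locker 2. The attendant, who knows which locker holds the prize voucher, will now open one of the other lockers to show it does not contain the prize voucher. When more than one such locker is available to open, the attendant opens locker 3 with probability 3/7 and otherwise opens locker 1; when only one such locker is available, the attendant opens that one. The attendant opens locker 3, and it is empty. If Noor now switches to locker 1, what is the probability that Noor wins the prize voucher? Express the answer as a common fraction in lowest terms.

7/10

Apply Bayes' rule, conditioning on where the prize voucher actually is.
If it is in locker 1 (prior 1/3): only locker 3 is available, probability 1; weight (1/3)·1 = 1/3.
If it is in locker 2 (prior 1/3): locker 3 is available, opened with probability 3/7; weight (1/3)·(3/7) = 1/7.
If it is in locker 3 (prior 1/3): the attendant opened locker 3, so this case is ruled out; weight (1/3)·0 = 0.
The weights sum to 10/21.
So P(the prize voucher in locker 1 | the attendant opened locker 3) = (1/3) / (10/21) = 7/10.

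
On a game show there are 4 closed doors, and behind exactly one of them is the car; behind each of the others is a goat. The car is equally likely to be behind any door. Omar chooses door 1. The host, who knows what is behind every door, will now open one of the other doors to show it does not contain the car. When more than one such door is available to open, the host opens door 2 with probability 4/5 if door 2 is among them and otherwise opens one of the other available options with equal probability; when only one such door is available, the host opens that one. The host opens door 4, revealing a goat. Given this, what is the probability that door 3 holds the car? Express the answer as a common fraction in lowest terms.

Apply Bayes' rule, conditioning on where the car actually is.
If it is behind door 1 (prior 1/4): door 2 is available but not opened; door 4 gets probability (1 − 4/5)/2 = 1/10; weight (1/4)·(1/10) = 1/40.
If it is behind door 2 (prior 1/4): door 2 holds the prize so is unavailable; the host chooses uniformly among the 2 others, probability 1/2; weight (1/4)·(1/2) = 1/8.
If it is behind door 3 (prior 1/4): door 2 is available but not opened, probability 1/5; weight (1/4)·(1/5) = 1/20.
If it is behind door 4 (prior 1/4): the host opened door 4, so this case is ruled out; weight (1/4)·0 = 0.
The weights sum to 1/5.
So P(the car behind door 3 | the host opened door 4) = (1/20) / (1/5) = 1/4.

1/4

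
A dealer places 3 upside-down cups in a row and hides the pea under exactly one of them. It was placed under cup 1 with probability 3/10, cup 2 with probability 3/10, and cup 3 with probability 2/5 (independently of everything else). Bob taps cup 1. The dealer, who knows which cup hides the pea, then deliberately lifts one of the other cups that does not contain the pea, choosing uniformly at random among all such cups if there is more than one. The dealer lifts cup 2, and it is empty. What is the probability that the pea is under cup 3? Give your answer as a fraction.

8/11

Apply Bayes' rule, conditioning on where the pea actually is.
If it is under cup 1 (prior 3/10): the dealer has 2 equally likely choices, so probability 1/2; weight (3/10)·(1/2) = 3/20.
If it is under cup 2 (prior 3/10): the dealer opened cup 2, so this case is ruled out; weight (3/10)·0 = 0.
If it is under cup 3 (prior 2/5): the dealer has no choice, probability 1; weight (2/5)·1 = 2/5.
The weights sum to 11/20.
So P(the pea under cup 3 | the dealer opened cup 2) = (2/5) / (11/20) = 8/11.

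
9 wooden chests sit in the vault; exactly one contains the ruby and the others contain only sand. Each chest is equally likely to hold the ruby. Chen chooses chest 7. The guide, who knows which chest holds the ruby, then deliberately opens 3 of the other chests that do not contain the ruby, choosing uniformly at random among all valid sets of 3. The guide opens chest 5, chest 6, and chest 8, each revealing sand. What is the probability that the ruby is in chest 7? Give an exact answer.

Apply Bayes' rule, conditioning on where the ruby actually is.
If it is in any of chests 1, 2, 3, 4, and 9 (prior 1/9 each): the guide has 35 equally likely choices, so probability 1/35; weight (1/9)·(1/35) = 1/315 each.
If it is in any of chests 5, 6, and 8 (prior 1/9 each): that chest was opened and seen not to hold the prize — ruled out; weight (1/9)·0 = 0 each.
If it is in chest 7 (prior 1/9): the guide has 56 equally likely choices, so probability 1/56; weight (1/9)·(1/56) = 1/504.
The weights sum to 1/56.
So P(the ruby in chest 7 | the guide opened chest 5, chest 6, and chest 8) = (1/504) / (1/56) = 1/9.

1/9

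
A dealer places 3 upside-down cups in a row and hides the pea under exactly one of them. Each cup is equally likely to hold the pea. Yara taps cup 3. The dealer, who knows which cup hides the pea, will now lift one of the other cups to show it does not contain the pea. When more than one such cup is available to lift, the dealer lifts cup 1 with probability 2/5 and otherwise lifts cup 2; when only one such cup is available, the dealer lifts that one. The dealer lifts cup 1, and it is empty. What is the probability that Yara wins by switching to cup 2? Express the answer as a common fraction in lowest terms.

5/7

Condition on the true location of the pea.
If it is under cup 1 (prior 1/3): the dealer opened cup 1, so this case is ruled out; weight (1/3)·0 = 0.
If it is under cup 2 (prior 1/3): only cup 1 is available, probability 1; weight (1/3)·1 = 1/3.
If it is under cup 3 (prior 1/3): cup 1 is available, opened with probability 2/5; weight (1/3)·(2/5) = 2/15.
The weights sum to 7/15.
So P(the pea under cup 2 | the dealer opened cup 1) = (1/3) / (7/15) = 5/7.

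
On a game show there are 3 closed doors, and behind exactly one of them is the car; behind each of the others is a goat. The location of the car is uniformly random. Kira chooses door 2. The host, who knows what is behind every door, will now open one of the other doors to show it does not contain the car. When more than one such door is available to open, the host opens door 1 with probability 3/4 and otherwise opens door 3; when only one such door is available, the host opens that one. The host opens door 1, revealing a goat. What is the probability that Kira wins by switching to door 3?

Condition on the true location of the car.
If it is behind door 1 (prior 1/3): the host opened door 1, so this case is ruled out; weight (1/3)·0 = 0.
If it is behind door 2 (prior 1/3): door 1 is available, opened with probability 3/4; weight (1/3)·(3/4) = 1/4.
If it is behind door 3 (prior 1/3): only door 1 is available, probability 1; weight (1/3)·1 = 1/3.
The weights sum to 7/12.
So P(the car behind door 3 | the host opened door 1) = (1/3) / (7/12) = 4/7.

4/7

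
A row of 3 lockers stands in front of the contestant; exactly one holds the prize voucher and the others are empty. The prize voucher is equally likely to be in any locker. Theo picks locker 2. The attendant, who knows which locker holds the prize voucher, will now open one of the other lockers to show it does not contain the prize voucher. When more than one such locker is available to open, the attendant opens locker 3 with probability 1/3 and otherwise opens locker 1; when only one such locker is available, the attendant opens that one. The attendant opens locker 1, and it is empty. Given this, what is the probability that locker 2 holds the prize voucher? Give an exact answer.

Consider each possible location of the prize voucher in turn.
If it is in locker 1 (prior 1/3): the attendant opened locker 1, so this case is ruled out; weight (1/3)·0 = 0.
If it is in locker 2 (prior 1/3): locker 3 is available but not opened, probability 2/3; weight (1/3)·(2/3) = 2/9.
If it is in locker 3 (prior 1/3): only locker 1 is available, probability 1; weight (1/3)·1 = 1/3.
The weights sum to 5/9.
So P(the prize voucher in locker 2 | the attendant opened locker 1) = (2/9) / (5/9) = 2/5.

2/5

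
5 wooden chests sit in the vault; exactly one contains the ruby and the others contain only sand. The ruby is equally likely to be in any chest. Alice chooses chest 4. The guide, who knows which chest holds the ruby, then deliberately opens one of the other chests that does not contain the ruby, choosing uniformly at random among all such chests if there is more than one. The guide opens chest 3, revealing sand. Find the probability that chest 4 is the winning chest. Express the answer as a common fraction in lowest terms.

Consider each possible location of the ruby in turn.
If it is in any of chests 1, 2, and 5 (prior 1/5 each): the guide has 3 equally likely choices, so probability 1/3; weight (1/5)·(1/3) = 1/15 each.
If it is in chest 3 (prior 1/5): the guide opened chest 3, so this case is ruled out; weight (1/5)·0 = 0.
If it is in chest 4 (prior 1/5): the guide has 4 equally likely choices, so probability 1/4; weight (1/5)·(1/4) = 1/20.
The weights sum to 1/4.
So P(the ruby in chest 4 | the guide opened chest 3) = (1/20) / (1/4) = 1/5.

1/5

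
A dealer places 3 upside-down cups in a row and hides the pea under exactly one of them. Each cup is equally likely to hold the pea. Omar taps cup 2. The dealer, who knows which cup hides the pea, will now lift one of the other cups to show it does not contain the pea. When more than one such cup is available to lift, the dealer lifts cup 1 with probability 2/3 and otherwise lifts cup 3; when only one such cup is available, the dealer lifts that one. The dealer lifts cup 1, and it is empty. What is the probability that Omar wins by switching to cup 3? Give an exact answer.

3/5

Consider each possible location of the pea in turn.
If it is under cup 1 (prior 1/3): the dealer opened cup 1, so this case is ruled out; weight (1/3)·0 = 0.
If it is under cup 2 (prior 1/3): cup 1 is available, opened with probability 2/3; weight (1/3)·(2/3) = 2/9.
If it is under cup 3 (prior 1/3): only cup 1 is available, probability 1; weight (1/3)·1 = 1/3.
The weights sum to 5/9.
So P(the pea under cup 3 | the dealer opened cup 1) = (1/3) / (5/9) = 3/5.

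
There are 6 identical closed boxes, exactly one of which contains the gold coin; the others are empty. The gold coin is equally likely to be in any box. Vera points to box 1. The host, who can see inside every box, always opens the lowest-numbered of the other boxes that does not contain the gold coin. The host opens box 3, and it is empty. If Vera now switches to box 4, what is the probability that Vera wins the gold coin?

Apply Bayes' rule, conditioning on where the gold coin actually is.
If it is in any of boxes 1, 4, 5, and 6 (prior 1/6 each): the host would have opened box 2 instead, probability 0; weight (1/6)·0 = 0 each.
If it is in box 2 (prior 1/6): box 3 is the lowest-numbered option available, probability 1; weight (1/6)·1 = 1/6.
If it is in box 3 (prior 1/6): the host opened box 3, so this case is ruled out; weight (1/6)·0 = 0.
The weights sum to 1/6.
So P(the gold coin in box 4 | the host opened box 3) = 0 / (1/6) = 0.

0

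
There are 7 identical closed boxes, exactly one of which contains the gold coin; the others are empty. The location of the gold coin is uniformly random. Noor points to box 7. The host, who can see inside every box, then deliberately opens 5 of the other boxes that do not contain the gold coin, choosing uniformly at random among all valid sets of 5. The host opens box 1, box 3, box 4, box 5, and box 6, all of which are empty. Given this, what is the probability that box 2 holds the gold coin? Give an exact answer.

Consider each possible location of the gold coin in turn.
If it is in any of boxes 1, 3, 4, 5, and 6 (prior 1/7 each): that box was opened and seen not to hold the prize — ruled out; weight (1/7)·0 = 0 each.
If it is in box 2 (prior 1/7): the host has no choice, probability 1; weight (1/7)·1 = 1/7.
If it is in box 7 (prior 1/7): the host has 6 equally likely choices, so probability 1/6; weight (1/7)·(1/6) = 1/42.
The weights sum to 1/6.
So P(the gold coin in box 2 | the host opened box 1, box 3, box 4, box 5, and box 6) = (1/7) / (1/6) = 6/7.

6/7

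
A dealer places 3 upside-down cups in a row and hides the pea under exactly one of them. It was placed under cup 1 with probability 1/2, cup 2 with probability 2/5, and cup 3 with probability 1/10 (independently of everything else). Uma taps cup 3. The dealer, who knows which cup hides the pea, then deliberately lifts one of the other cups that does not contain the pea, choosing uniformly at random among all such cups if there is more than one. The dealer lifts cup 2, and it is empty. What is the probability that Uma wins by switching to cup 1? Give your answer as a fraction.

10/11

Condition on the true location of the pea.
If it is under cup 1 (prior 1/2): the dealer has no choice, probability 1; weight (1/2)·1 = 1/2.
If it is under cup 2 (prior 2/5): the dealer opened cup 2, so this case is ruled out; weight (2/5)·0 = 0.
If it is under cup 3 (prior 1/10): the dealer has 2 equally likely choices, so probability 1/2; weight (1/10)·(1/2) = 1/20.
The weights sum to 11/20.
So P(the pea under cup 1 | the dealer opened cup 2) = (1/2) / (11/20) = 10/11.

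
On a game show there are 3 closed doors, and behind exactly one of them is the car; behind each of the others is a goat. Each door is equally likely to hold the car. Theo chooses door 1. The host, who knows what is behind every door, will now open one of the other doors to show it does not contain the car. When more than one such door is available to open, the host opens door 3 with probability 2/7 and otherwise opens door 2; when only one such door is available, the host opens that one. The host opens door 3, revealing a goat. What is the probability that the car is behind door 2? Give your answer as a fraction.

Consider each possible location of the car in turn.
If it is behind door 1 (prior 1/3): door 3 is available, opened with probability 2/7; weight (1/3)·(2/7) = 2/21.
If it is behind door 2 (prior 1/3): only door 3 is available, probability 1; weight (1/3)·1 = 1/3.
If it is behind door 3 (prior 1/3): the host opened door 3, so this case is ruled out; weight (1/3)·0 = 0.
The weights sum to 3/7.
So P(the car behind door 2 | the host opened door 3) = (1/3) / (3/7) = 7/9.

7/9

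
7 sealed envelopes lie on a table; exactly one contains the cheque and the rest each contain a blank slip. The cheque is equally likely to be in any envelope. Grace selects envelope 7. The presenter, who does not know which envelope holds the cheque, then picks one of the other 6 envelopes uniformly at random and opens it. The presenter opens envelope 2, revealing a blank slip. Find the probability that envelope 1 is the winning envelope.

Condition on the true location of the cheque.
If it is in any of envelopes 1, 3, 4, 5, 6, and 7 (prior 1/7 each): the presenter picks envelope 2 with probability 1/6 regardless, and it is not the prize; weight (1/7)·(1/6) = 1/42 each.
If it is in envelope 2 (prior 1/7): the presenter opened envelope 2, so this case is ruled out; weight (1/7)·0 = 0.
The weights sum to 1/7.
So P(the cheque in envelope 1 | the presenter opened envelope 2) = (1/42) / (1/7) = 1/6.

1/6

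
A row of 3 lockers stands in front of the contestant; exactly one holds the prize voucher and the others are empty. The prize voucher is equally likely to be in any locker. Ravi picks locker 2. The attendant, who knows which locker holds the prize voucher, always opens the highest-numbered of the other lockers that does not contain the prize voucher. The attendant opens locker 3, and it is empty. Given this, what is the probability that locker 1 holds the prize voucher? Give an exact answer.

Consider each possible location of the prize voucher in turn.
If it is in either of lockers 1 and 2 (prior 1/3 each): locker 3 is the highest-numbered option available, probability 1; weight (1/3)·1 = 1/3 each.
If it is in locker 3 (prior 1/3): the attendant opened locker 3, so this case is ruled out; weight (1/3)·0 = 0.
The weights sum to 2/3.
So P(the prize voucher in locker 1 | the attendant opened locker 3) = (1/3) / (2/3) = 1/2.

1/2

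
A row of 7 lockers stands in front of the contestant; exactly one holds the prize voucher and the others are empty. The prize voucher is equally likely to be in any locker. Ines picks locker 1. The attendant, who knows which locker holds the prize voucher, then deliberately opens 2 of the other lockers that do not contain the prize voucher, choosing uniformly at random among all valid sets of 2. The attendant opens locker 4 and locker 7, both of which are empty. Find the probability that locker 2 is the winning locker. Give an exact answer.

3/14

Condition on the true location of the prize voucher.
If it is in locker 1 (prior 1/7): the attendant has 15 equally likely choices, so probability 1/15; weight (1/7)·(1/15) = 1/105.
If it is in any of lockers 2, 3, 5, and 6 (prior 1/7 each): the attendant has 10 equally likely choices, so probability 1/10; weight (1/7)·(1/10) = 1/70 each.
If it is in either of lockers 4 and 7 (prior 1/7 each): that locker was opened and seen not to hold the prize — ruled out; weight (1/7)·0 = 0 each.
The weights sum to 1/15.
So P(the prize voucher in locker 2 | the attendant opened locker 4 and locker 7) = (1/70) / (1/15) = 3/14.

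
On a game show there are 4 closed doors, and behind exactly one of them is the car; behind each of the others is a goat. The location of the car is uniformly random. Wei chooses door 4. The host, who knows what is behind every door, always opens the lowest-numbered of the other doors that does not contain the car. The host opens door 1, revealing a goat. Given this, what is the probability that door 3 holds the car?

1/3

Apply Bayes' rule, conditioning on where the car actually is.
If it is behind door 1 (prior 1/4): the host opened door 1, so this case is ruled out; weight (1/4)·0 = 0.
If it is behind any of doors 2, 3, and 4 (prior 1/4 each): door 1 is the lowest-numbered option available, probability 1; weight (1/4)·1 = 1/4 each.
The weights sum to 3/4.
So P(the car behind door 3 | the host opened door 1) = (1/4) / (3/4) = 1/3.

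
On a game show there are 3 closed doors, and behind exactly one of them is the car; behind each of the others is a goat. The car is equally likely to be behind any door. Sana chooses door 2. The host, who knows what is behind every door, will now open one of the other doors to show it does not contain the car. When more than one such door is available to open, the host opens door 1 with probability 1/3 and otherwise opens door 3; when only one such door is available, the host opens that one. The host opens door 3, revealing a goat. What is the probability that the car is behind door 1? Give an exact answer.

Apply Bayes' rule, conditioning on where the car actually is.
If it is behind door 1 (prior 1/3): only door 3 is available, probability 1; weight (1/3)·1 = 1/3.
If it is behind door 2 (prior 1/3): door 1 is available but not opened, probability 2/3; weight (1/3)·(2/3) = 2/9.
If it is behind door 3 (prior 1/3): the host opened door 3, so this case is ruled out; weight (1/3)·0 = 0.
The weights sum to 5/9.
So P(the car behind door 1 | the host opened door 3) = (1/3) / (5/9) = 3/5.

3/5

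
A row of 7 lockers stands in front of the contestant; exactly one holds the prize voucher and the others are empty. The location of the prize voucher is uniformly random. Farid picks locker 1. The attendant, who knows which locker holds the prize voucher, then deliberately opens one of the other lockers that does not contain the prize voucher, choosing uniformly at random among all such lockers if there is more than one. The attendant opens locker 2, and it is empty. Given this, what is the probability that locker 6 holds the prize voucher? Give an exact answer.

Consider each possible location of the prize voucher in turn.
If it is in locker 1 (prior 1/7): the attendant has 6 equally likely choices, so probability 1/6; weight (1/7)·(1/6) = 1/42.
If it is in locker 2 (prior 1/7): the attendant opened locker 2, so this case is ruled out; weight (1/7)·0 = 0.
If it is in any of lockers 3, 4, 5, 6, and 7 (prior 1/7 each): the attendant has 5 equally likely choices, so probability 1/5; weight (1/7)·(1/5) = 1/35 each.
The weights sum to 1/6.
So P(the prize voucher in locker 6 | the attendant opened locker 2) = (1/35) / (1/6) = 6/35.

6/35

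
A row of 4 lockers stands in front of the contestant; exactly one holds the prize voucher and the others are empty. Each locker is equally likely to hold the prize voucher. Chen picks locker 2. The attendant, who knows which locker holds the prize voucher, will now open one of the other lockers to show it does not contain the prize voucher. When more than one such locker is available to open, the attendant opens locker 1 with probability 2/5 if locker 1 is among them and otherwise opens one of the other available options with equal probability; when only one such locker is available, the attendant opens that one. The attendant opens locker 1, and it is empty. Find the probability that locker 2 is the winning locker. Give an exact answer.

Consider each possible location of the prize voucher in turn.
If it is in locker 1 (prior 1/4): the attendant opened locker 1, so this case is ruled out; weight (1/4)·0 = 0.
If it is in any of lockers 2, 3, and 4 (prior 1/4 each): locker 1 is available, opened with probability 2/5; weight (1/4)·(2/5) = 1/10 each.
The weights sum to 3/10.
So P(the prize voucher in locker 2 | the attendant opened locker 1) = (1/10) / (3/10) = 1/3.

1/3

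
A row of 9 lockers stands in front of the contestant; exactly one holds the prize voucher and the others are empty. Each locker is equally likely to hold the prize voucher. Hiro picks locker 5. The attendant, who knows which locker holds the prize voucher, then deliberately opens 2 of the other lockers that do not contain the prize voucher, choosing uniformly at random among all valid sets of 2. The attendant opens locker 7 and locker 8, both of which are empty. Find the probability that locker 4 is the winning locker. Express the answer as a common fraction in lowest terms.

4/27

Apply Bayes' rule, conditioning on where the prize voucher actually is.
If it is in any of lockers 1, 2, 3, 4, 6, and 9 (prior 1/9 each): the attendant has 21 equally likely choices, so probability 1/21; weight (1/9)·(1/21) = 1/189 each.
If it is in locker 5 (prior 1/9): the attendant has 28 equally likely choices, so probability 1/28; weight (1/9)·(1/28) = 1/252.
If it is in either of lockers 7 and 8 (prior 1/9 each): that locker was opened and seen not to hold the prize — ruled out; weight (1/9)·0 = 0 each.
The weights sum to 1/28.
So P(the prize voucher in locker 4 | the attendant opened locker 7 and locker 8) = (1/189) / (1/28) = 4/27.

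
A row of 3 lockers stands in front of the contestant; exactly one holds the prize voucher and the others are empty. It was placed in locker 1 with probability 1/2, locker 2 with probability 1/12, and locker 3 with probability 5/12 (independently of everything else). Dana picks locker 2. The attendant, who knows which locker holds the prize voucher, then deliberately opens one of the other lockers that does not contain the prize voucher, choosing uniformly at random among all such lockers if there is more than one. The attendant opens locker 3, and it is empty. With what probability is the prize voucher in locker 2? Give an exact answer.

Consider each possible location of the prize voucher in turn.
If it is in locker 1 (prior 1/2): the attendant has no choice, probability 1; weight (1/2)·1 = 1/2.
If it is in locker 2 (prior 1/12): the attendant has 2 equally likely choices, so probability 1/2; weight (1/12)·(1/2) = 1/24.
If it is in locker 3 (prior 5/12): the attendant opened locker 3, so this case is ruled out; weight (5/12)·0 = 0.
The weights sum to 13/24.
So P(the prize voucher in locker 2 | the attendant opened locker 3) = (1/24) / (13/24) = 1/13.

1/13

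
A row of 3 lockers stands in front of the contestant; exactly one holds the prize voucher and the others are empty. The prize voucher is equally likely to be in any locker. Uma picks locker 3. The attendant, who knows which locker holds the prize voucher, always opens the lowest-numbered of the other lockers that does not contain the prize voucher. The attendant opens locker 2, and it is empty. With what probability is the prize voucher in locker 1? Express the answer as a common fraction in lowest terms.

1

Apply Bayes' rule, conditioning on where the prize voucher actually is.
If it is in locker 1 (prior 1/3): locker 2 is the lowest-numbered option available, probability 1; weight (1/3)·1 = 1/3.
If it is in locker 2 (prior 1/3): the attendant opened locker 2, so this case is ruled out; weight (1/3)·0 = 0.
If it is in locker 3 (prior 1/3): the attendant would have opened locker 1 instead, probability 0; weight (1/3)·0 = 0.
The weights sum to 1/3.
So P(the prize voucher in locker 1 | the attendant opened locker 2) = (1/3) / (1/3) = 1.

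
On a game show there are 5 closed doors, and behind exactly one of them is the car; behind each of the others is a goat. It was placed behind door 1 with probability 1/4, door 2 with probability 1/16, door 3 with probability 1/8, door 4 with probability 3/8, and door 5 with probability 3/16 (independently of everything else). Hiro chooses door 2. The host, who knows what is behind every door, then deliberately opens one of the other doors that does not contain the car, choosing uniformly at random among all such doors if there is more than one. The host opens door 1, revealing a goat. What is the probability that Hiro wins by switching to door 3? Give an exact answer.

8/47

Consider each possible location of the car in turn.
If it is behind door 1 (prior 1/4): the host opened door 1, so this case is ruled out; weight (1/4)·0 = 0.
If it is behind door 2 (prior 1/16): the host has 4 equally likely choices, so probability 1/4; weight (1/16)·(1/4) = 1/64.
If it is behind door 3 (prior 1/8): the host has 3 equally likely choices, so probability 1/3; weight (1/8)·(1/3) = 1/24.
If it is behind door 4 (prior 3/8): the host has 3 equally likely choices, so probability 1/3; weight (3/8)·(1/3) = 1/8.
If it is behind door 5 (prior 3/16): the host has 3 equally likely choices, so probability 1/3; weight (3/16)·(1/3) = 1/16.
The weights sum to 47/192.
So P(the car behind door 3 | the host opened door 1) = (1/24) / (47/192) = 8/47.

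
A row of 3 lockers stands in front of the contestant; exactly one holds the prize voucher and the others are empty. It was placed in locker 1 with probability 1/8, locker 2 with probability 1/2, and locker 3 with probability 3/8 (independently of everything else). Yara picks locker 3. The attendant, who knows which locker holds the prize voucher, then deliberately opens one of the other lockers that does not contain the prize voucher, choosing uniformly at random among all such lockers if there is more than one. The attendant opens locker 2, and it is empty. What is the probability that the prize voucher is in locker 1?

Condition on the true location of the prize voucher.
If it is in locker 1 (prior 1/8): the attendant has no choice, probability 1; weight (1/8)·1 = 1/8.
If it is in locker 2 (prior 1/2): the attendant opened locker 2, so this case is ruled out; weight (1/2)·0 = 0.
If it is in locker 3 (prior 3/8): the attendant has 2 equally likely choices, so probability 1/2; weight (3/8)·(1/2) = 3/16.
The weights sum to 5/16.
So P(the prize voucher in locker 1 | the attendant opened locker 2) = (1/8) / (5/16) = 2/5.

2/5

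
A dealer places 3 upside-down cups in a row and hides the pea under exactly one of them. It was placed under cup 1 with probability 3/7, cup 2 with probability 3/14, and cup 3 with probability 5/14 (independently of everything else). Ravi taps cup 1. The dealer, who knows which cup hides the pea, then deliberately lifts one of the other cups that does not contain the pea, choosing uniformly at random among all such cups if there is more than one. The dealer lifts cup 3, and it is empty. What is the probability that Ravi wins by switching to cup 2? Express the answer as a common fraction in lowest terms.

Condition on the true location of the pea.
If it is under cup 1 (prior 3/7): the dealer has 2 equally likely choices, so probability 1/2; weight (3/7)·(1/2) = 3/14.
If it is under cup 2 (prior 3/14): the dealer has no choice, probability 1; weight (3/14)·1 = 3/14.
If it is under cup 3 (prior 5/14): the dealer opened cup 3, so this case is ruled out; weight (5/14)·0 = 0.
The weights sum to 3/7.
So P(the pea under cup 2 | the dealer opened cup 3) = (3/14) / (3/7) = 1/2.

1/2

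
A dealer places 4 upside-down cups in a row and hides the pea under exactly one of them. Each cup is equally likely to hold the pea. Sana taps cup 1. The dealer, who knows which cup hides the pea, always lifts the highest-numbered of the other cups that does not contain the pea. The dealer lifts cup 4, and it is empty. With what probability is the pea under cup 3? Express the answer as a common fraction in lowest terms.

Apply Bayes' rule, conditioning on where the pea actually is.
If it is under any of cups 1, 2, and 3 (prior 1/4 each): cup 4 is the highest-numbered option available, probability 1; weight (1/4)·1 = 1/4 each.
If it is under cup 4 (prior 1/4): the dealer opened cup 4, so this case is ruled out; weight (1/4)·0 = 0.
The weights sum to 3/4.
So P(the pea under cup 3 | the dealer opened cup 4) = (1/4) / (3/4) = 1/3.

1/3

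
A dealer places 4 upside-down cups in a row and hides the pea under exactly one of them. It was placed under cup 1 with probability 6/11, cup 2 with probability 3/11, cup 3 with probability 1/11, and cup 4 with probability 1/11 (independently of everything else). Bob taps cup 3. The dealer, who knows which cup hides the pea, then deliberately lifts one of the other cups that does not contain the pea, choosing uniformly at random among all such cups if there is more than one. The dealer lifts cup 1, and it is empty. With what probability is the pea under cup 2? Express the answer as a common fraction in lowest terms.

9/14

Condition on the true location of the pea.
If it is under cup 1 (prior 6/11): the dealer opened cup 1, so this case is ruled out; weight (6/11)·0 = 0.
If it is under cup 2 (prior 3/11): the dealer has 2 equally likely choices, so probability 1/2; weight (3/11)·(1/2) = 3/22.
If it is under cup 3 (prior 1/11): the dealer has 3 equally likely choices, so probability 1/3; weight (1/11)·(1/3) = 1/33.
If it is under cup 4 (prior 1/11): the dealer has 2 equally likely choices, so probability 1/2; weight (1/11)·(1/2) = 1/22.
The weights sum to 7/33.
So P(the pea under cup 2 | the dealer opened cup 1) = (3/22) / (7/33) = 9/14.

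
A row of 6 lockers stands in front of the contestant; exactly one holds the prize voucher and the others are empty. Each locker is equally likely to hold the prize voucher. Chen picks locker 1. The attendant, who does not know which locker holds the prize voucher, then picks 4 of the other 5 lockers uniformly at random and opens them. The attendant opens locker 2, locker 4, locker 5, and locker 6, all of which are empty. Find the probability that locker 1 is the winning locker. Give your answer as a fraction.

1/2

Apply Bayes' rule, conditioning on where the prize voucher actually is.
If it is in either of lockers 1 and 3 (prior 1/6 each): the attendant picks exactly this set with probability 1/5 regardless, and none is the prize; weight (1/6)·(1/5) = 1/30 each.
If it is in any of lockers 2, 4, 5, and 6 (prior 1/6 each): that locker was opened and seen not to hold the prize — ruled out; weight (1/6)·0 = 0 each.
The weights sum to 1/15.
So P(the prize voucher in locker 1 | the attendant opened locker 2, locker 4, locker 5, and locker 6) = (1/30) / (1/15) = 1/2.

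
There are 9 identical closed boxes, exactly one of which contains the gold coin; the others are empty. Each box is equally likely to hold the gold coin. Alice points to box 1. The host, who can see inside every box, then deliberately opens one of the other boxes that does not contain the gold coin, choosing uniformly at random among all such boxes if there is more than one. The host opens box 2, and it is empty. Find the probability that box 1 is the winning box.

Condition on the true location of the gold coin.
If it is in box 1 (prior 1/9): the host has 8 equally likely choices, so probability 1/8; weight (1/9)·(1/8) = 1/72.
If it is in box 2 (prior 1/9): the host opened box 2, so this case is ruled out; weight (1/9)·0 = 0.
If it is in any of boxes 3, 4, 5, 6, 7, 8, and 9 (prior 1/9 each): the host has 7 equally likely choices, so probability 1/7; weight (1/9)·(1/7) = 1/63 each.
The weights sum to 1/8.
So P(the gold coin in box 1 | the host opened box 2) = (1/72) / (1/8) = 1/9.

1/9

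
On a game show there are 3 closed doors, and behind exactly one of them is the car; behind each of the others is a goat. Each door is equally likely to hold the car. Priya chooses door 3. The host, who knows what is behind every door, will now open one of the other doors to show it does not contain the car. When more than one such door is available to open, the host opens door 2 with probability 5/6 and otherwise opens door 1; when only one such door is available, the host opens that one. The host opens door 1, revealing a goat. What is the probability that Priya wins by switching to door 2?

Apply Bayes' rule, conditioning on where the car actually is.
If it is behind door 1 (prior 1/3): the host opened door 1, so this case is ruled out; weight (1/3)·0 = 0.
If it is behind door 2 (prior 1/3): only door 1 is available, probability 1; weight (1/3)·1 = 1/3.
If it is behind door 3 (prior 1/3): door 2 is available but not opened, probability 1/6; weight (1/3)·(1/6) = 1/18.
The weights sum to 7/18.
So P(the car behind door 2 | the host opened door 1) = (1/3) / (7/18) = 6/7.

6/7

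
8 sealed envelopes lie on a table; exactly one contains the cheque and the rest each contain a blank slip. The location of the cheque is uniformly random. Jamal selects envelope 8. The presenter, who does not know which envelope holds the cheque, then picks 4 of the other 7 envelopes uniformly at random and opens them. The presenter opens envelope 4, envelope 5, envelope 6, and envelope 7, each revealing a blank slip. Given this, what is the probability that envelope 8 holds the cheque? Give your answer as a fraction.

1/4

Because the presenter chose which envelopes to open without knowing where the cheque is, the choice is independent of the prize location. Learning that none of the 4 opened envelopes holds the cheque simply rules out those 4 locations and leaves the remaining 4 envelopes still equally likely by symmetry.
So P(the cheque in envelope 8) = 1/4.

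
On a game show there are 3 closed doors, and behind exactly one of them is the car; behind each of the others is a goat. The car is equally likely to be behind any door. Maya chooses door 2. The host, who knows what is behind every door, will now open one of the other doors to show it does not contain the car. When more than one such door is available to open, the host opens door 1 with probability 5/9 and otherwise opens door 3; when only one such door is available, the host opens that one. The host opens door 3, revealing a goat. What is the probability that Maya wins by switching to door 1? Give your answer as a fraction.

Consider each possible location of the car in turn.
If it is behind door 1 (prior 1/3): only door 3 is available, probability 1; weight (1/3)·1 = 1/3.
If it is behind door 2 (prior 1/3): door 1 is available but not opened, probability 4/9; weight (1/3)·(4/9) = 4/27.
If it is behind door 3 (prior 1/3): the host opened door 3, so this case is ruled out; weight (1/3)·0 = 0.
The weights sum to 13/27.
So P(the car behind door 1 | the host opened door 3) = (1/3) / (13/27) = 9/13.

9/13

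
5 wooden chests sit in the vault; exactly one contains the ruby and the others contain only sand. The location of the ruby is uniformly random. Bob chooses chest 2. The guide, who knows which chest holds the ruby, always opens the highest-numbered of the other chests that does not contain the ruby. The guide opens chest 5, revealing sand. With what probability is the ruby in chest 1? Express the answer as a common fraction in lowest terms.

Condition on the true location of the ruby.
If it is in any of chests 1, 2, 3, and 4 (prior 1/5 each): chest 5 is the highest-numbered option available, probability 1; weight (1/5)·1 = 1/5 each.
If it is in chest 5 (prior 1/5): the guide opened chest 5, so this case is ruled out; weight (1/5)·0 = 0.
The weights sum to 4/5.
So P(the ruby in chest 1 | the guide opened chest 5) = (1/5) / (4/5) = 1/4.

1/4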